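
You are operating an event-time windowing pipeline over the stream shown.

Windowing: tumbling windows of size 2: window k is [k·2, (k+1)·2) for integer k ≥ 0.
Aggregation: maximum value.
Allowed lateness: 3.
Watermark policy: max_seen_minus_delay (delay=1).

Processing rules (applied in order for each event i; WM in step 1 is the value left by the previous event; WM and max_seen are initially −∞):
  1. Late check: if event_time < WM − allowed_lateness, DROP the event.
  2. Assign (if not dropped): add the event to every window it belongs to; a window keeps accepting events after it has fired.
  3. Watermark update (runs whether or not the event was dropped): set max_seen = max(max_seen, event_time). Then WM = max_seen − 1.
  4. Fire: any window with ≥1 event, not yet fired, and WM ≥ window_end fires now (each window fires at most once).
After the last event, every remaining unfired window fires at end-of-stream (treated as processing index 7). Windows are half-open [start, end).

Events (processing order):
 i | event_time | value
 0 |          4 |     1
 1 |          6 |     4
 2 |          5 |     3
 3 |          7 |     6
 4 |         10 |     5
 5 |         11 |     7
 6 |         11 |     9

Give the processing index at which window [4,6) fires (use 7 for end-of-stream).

3

i=0 t=4 v=1: → [4,6); WM=3
i=1 t=6 v=4: → [6,8); WM=5
i=2 t=5 v=3: → [4,6); WM=5
i=3 t=7 v=6: → [6,8); WM=6; [4,6) fires=3
i=4 t=10 v=5: → [10,12); WM=9; [6,8) fires=6
i=5 t=11 v=7: → [10,12); WM=10
i=6 t=11 v=9: → [10,12); WM=10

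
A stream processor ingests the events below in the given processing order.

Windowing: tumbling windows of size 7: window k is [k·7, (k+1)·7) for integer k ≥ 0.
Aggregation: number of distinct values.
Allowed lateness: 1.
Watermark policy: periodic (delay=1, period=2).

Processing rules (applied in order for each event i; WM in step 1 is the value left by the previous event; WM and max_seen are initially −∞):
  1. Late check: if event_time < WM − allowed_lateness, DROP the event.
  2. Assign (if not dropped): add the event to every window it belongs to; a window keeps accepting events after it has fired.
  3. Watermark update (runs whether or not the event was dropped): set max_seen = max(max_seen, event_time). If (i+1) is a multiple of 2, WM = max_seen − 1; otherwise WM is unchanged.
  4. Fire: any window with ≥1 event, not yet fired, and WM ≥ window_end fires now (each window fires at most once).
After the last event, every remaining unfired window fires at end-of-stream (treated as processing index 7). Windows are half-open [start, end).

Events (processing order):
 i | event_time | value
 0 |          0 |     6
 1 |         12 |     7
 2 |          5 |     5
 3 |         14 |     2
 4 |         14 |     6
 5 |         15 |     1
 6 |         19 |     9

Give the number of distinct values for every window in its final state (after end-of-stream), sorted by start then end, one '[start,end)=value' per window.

i=0 t=0 v=6: → [0,7); WM=−∞
i=1 t=12 v=7: → [7,14); WM=11; [0,7) fires=1
i=2 t=5 v=5: DROP (t<11-1); WM=11
i=3 t=14 v=2: → [14,21); WM=13
i=4 t=14 v=6: → [14,21); WM=13
i=5 t=15 v=1: → [14,21); WM=14; [7,14) fires=1
i=6 t=19 v=9: → [14,21); WM=14

[0,7)=1 [7,14)=1 [14,21)=4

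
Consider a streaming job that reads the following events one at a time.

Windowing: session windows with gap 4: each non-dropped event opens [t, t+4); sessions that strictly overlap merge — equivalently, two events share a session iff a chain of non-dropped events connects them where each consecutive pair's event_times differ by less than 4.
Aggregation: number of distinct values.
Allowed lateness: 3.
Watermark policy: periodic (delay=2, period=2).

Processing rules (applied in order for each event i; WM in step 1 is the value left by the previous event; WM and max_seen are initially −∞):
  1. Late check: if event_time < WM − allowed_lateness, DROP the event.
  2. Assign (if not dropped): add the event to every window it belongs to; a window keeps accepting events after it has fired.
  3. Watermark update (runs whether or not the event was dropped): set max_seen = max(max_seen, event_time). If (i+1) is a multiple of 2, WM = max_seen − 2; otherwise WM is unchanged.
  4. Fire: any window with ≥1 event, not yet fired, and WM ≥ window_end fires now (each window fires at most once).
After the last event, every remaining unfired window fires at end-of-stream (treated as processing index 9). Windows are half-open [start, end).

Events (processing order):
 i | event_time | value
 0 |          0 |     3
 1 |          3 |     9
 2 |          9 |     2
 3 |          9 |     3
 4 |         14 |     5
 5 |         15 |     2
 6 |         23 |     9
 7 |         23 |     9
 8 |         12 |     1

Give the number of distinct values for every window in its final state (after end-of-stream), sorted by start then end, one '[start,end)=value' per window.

i=0 t=0 v=3: → [0,4); WM=−∞
i=1 t=3 v=9: → [0,7); WM=1
i=2 t=9 v=2: → [9,13); WM=1
i=3 t=9 v=3: → [9,13); WM=7
i=4 t=14 v=5: → [14,18); WM=7
i=5 t=15 v=2: → [14,19); WM=13
i=6 t=23 v=9: → [23,27); WM=13
i=7 t=23 v=9: → [23,27); WM=21
i=8 t=12 v=1: DROP (t<21-3); WM=21

[0,7)=2 [9,13)=2 [14,19)=2 [23,27)=1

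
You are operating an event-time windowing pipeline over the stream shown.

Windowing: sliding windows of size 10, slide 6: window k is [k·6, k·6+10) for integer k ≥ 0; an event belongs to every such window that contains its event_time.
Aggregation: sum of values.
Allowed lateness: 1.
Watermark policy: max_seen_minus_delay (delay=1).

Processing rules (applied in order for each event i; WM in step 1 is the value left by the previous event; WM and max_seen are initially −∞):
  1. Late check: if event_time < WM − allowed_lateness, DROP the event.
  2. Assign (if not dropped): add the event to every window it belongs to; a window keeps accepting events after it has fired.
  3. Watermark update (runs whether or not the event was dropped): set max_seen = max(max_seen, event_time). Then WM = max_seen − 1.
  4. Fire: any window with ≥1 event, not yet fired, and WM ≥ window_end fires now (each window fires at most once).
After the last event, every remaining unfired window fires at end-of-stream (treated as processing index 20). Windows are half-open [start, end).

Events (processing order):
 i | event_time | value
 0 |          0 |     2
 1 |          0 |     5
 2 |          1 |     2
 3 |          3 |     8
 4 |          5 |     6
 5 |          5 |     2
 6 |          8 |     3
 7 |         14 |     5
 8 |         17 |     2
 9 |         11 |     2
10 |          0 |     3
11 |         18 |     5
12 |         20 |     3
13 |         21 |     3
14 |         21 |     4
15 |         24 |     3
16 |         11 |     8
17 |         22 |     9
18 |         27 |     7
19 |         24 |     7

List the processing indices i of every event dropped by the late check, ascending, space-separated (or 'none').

i=0 t=0 v=2: → [0,10); WM=-1
i=1 t=0 v=5: → [0,10); WM=-1
i=2 t=1 v=2: → [0,10); WM=0
i=3 t=3 v=8: → [0,10); WM=2
i=4 t=5 v=6: → [0,10); WM=4
i=5 t=5 v=2: → [0,10); WM=4
i=6 t=8 v=3: → [6,16),[0,10); WM=7
i=7 t=14 v=5: → [12,22),[6,16); WM=13; [0,10) fires=28
i=8 t=17 v=2: → [12,22); WM=16; [6,16) fires=8
i=9 t=11 v=2: DROP (t<16-1); WM=16
i=10 t=0 v=3: DROP (t<16-1); WM=16
i=11 t=18 v=5: → [18,28),[12,22); WM=17
i=12 t=20 v=3: → [18,28),[12,22); WM=19
i=13 t=21 v=3: → [18,28),[12,22); WM=20
i=14 t=21 v=4: → [18,28),[12,22); WM=20
i=15 t=24 v=3: → [24,34),[18,28); WM=23; [12,22) fires=22
i=16 t=11 v=8: DROP (t<23-1); WM=23
i=17 t=22 v=9: → [18,28); WM=23
i=18 t=27 v=7: → [24,34),[18,28); WM=26
i=19 t=24 v=7: DROP (t<26-1); WM=26

9 10 16 19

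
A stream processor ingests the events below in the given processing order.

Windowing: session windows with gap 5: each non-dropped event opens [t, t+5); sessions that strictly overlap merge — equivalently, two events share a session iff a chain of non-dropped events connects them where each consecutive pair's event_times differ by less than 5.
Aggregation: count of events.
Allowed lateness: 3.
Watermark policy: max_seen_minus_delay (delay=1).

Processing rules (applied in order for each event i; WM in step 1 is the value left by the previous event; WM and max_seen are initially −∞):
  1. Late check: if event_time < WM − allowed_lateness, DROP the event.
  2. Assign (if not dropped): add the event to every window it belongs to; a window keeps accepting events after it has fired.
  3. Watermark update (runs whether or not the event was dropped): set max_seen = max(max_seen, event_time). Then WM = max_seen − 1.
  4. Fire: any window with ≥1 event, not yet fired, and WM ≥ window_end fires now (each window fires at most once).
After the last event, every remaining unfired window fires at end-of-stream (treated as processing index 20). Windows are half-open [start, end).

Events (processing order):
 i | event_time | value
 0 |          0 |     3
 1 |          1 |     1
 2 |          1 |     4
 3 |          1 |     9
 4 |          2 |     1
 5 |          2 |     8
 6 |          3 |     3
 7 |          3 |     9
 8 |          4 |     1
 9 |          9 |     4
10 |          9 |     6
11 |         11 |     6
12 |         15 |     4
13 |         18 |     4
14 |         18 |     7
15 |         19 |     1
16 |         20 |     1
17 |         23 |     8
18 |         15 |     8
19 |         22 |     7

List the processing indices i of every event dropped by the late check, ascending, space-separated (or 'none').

i=0 t=0 v=3: → [0,5); WM=-1
i=1 t=1 v=1: → [0,6); WM=0
i=2 t=1 v=4: → [0,6); WM=0
i=3 t=1 v=9: → [0,6); WM=0
i=4 t=2 v=1: → [0,7); WM=1
i=5 t=2 v=8: → [0,7); WM=1
i=6 t=3 v=3: → [0,8); WM=2
i=7 t=3 v=9: → [0,8); WM=2
i=8 t=4 v=1: → [0,9); WM=3
i=9 t=9 v=4: → [9,14); WM=8
i=10 t=9 v=6: → [9,14); WM=8
i=11 t=11 v=6: → [9,16); WM=10
i=12 t=15 v=4: → [9,20); WM=14
i=13 t=18 v=4: → [9,23); WM=17
i=14 t=18 v=7: → [9,23); WM=17
i=15 t=19 v=1: → [9,24); WM=18
i=16 t=20 v=1: → [9,25); WM=19
i=17 t=23 v=8: → [9,28); WM=22
i=18 t=15 v=8: DROP (t<22-3); WM=22
i=19 t=22 v=7: → [9,28); WM=22

18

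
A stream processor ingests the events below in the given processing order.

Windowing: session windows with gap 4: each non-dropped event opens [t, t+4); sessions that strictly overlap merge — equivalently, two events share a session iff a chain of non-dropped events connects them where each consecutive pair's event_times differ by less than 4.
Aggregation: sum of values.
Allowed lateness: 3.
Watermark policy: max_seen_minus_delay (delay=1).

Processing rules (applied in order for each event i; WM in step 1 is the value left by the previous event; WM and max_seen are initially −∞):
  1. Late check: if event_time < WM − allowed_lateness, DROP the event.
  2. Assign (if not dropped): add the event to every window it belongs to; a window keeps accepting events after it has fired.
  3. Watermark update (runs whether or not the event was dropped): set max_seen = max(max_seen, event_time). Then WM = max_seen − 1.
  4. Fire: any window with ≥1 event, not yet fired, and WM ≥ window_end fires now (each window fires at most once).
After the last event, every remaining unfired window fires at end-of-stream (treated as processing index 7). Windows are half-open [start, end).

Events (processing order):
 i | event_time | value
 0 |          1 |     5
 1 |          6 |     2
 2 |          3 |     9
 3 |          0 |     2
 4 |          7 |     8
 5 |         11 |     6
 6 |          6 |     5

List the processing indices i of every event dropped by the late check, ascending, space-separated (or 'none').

i=0 t=1 v=5: → [1,5); WM=0
i=1 t=6 v=2: → [6,10); WM=5
i=2 t=3 v=9: → [1,10); WM=5
i=3 t=0 v=2: DROP (t<5-3); WM=5
i=4 t=7 v=8: → [1,11); WM=6
i=5 t=11 v=6: → [11,15); WM=10
i=6 t=6 v=5: DROP (t<10-3); WM=10

3 6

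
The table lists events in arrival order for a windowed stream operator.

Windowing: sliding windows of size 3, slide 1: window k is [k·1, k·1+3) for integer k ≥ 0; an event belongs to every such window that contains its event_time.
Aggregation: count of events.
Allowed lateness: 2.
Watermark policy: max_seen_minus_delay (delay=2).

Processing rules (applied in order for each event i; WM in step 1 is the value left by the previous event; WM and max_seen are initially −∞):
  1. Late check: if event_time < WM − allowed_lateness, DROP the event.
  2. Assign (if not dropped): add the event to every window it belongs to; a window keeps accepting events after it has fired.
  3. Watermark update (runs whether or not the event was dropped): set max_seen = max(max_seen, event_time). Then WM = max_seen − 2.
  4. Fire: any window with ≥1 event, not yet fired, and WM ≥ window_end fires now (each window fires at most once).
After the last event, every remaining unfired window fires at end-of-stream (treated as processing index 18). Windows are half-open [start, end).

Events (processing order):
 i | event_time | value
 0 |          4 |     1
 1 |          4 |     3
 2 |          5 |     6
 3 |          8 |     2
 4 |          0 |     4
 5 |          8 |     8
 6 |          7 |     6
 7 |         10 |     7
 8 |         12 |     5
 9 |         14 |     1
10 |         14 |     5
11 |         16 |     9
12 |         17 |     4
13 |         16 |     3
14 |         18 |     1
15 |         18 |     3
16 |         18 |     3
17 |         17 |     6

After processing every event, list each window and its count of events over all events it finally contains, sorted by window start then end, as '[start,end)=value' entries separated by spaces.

[2,5)=2 [3,6)=3 [4,7)=3 [5,8)=2 [6,9)=3 [7,10)=3 [8,11)=3 [9,12)=1 [10,13)=2 [11,14)=1 [12,15)=3 [13,16)=2 [14,17)=4 [15,18)=4 [16,19)=7 [17,20)=5 [18,21)=3

i=0 t=4 v=1: → [4,7),[3,6),[2,5); WM=2
i=1 t=4 v=3: → [4,7),[3,6),[2,5); WM=2
i=2 t=5 v=6: → [5,8),[4,7),[3,6); WM=3
i=3 t=8 v=2: → [8,11),[7,10),[6,9); WM=6; [2,5) fires=2 [3,6) fires=3
i=4 t=0 v=4: DROP (t<6-2); WM=6
i=5 t=8 v=8: → [8,11),[7,10),[6,9); WM=6
i=6 t=7 v=6: → [7,10),[6,9),[5,8); WM=6
i=7 t=10 v=7: → [10,13),[9,12),[8,11); WM=8; [4,7) fires=3 [5,8) fires=2
i=8 t=12 v=5: → [12,15),[11,14),[10,13); WM=10; [6,9) fires=3 [7,10) fires=3
i=9 t=14 v=1: → [14,17),[13,16),[12,15); WM=12; [8,11) fires=3 [9,12) fires=1
i=10 t=14 v=5: → [14,17),[13,16),[12,15); WM=12
i=11 t=16 v=9: → [16,19),[15,18),[14,17); WM=14; [10,13) fires=2 [11,14) fires=1
i=12 t=17 v=4: → [17,20),[16,19),[15,18); WM=15; [12,15) fires=3
i=13 t=16 v=3: → [16,19),[15,18),[14,17); WM=15
i=14 t=18 v=1: → [18,21),[17,20),[16,19); WM=16; [13,16) fires=2
i=15 t=18 v=3: → [18,21),[17,20),[16,19); WM=16
i=16 t=18 v=3: → [18,21),[17,20),[16,19); WM=16
i=17 t=17 v=6: → [17,20),[16,19),[15,18); WM=16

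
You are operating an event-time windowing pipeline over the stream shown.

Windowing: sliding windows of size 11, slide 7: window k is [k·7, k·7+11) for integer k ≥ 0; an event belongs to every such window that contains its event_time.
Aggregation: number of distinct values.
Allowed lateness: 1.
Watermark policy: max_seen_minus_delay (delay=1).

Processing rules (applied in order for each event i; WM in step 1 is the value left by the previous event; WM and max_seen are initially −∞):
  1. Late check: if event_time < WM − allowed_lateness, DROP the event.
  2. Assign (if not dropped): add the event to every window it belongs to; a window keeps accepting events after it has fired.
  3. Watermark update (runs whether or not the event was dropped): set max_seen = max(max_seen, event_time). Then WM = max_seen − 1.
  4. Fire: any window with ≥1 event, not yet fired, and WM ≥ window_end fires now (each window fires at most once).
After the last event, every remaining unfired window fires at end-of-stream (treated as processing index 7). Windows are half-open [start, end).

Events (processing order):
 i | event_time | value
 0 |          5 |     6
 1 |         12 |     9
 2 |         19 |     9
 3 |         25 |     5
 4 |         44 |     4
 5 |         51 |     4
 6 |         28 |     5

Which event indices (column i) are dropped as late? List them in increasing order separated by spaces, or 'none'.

i=0 t=5 v=6: → [0,11); WM=4
i=1 t=12 v=9: → [7,18); WM=11; [0,11) fires=1
i=2 t=19 v=9: → [14,25); WM=18; [7,18) fires=1
i=3 t=25 v=5: → [21,32); WM=24
i=4 t=44 v=4: → [42,53),[35,46); WM=43; [14,25) fires=1 [21,32) fires=1
i=5 t=51 v=4: → [49,60),[42,53); WM=50; [35,46) fires=1
i=6 t=28 v=5: DROP (t<50-1); WM=50

6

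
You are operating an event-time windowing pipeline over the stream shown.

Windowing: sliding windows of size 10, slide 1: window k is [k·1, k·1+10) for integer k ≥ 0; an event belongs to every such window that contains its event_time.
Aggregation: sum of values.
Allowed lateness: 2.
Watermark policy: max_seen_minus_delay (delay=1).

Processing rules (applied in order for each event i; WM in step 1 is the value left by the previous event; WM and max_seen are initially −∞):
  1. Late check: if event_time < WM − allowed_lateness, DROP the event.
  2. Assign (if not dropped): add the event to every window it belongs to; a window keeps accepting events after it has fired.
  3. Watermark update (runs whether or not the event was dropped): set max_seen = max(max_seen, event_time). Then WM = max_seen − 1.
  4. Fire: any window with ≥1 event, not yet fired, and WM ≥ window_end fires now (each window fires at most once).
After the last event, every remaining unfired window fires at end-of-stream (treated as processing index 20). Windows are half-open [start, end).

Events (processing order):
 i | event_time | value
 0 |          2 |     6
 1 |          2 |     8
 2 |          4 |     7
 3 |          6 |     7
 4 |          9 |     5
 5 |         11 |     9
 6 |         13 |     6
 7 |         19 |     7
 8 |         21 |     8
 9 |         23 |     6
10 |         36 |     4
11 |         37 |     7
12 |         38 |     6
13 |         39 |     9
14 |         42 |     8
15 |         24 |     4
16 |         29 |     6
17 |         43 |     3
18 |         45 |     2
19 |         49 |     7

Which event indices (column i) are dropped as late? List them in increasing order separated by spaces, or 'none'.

i=0 t=2 v=6: → [2,12),[1,11),[0,10); WM=1
i=1 t=2 v=8: → [2,12),[1,11),[0,10); WM=1
i=2 t=4 v=7: → [4,14),[3,13),[2,12),[1,11),[0,10); WM=3
i=3 t=6 v=7: → [6,16),[5,15),[4,14),[3,13),[2,12),[1,11),[0,10); WM=5
i=4 t=9 v=5: → [9,19),[8,18),[7,17),[6,16),[5,15),[4,14),[3,13),[2,12),[1,11),[0,10); WM=8
i=5 t=11 v=9: → [11,21),[10,20),[9,19),[8,18),[7,17),[6,16),[5,15),[4,14),[3,13),[2,12); WM=10; [0,10) fires=33
i=6 t=13 v=6: → [13,23),[12,22),[11,21),[10,20),[9,19),[8,18),[7,17),[6,16),[5,15),[4,14); WM=12; [1,11) fires=33 [2,12) fires=42
i=7 t=19 v=7: → [19,29),[18,28),[17,27),[16,26),[15,25),[14,24),[13,23),[12,22),[11,21),[10,20); WM=18; [3,13) fires=28 [4,14) fires=34 [5,15) fires=27 [6,16) fires=27 [7,17) fires=20 [8,18) fires=20
i=8 t=21 v=8: → [21,31),[20,30),[19,29),[18,28),[17,27),[16,26),[15,25),[14,24),[13,23),[12,22); WM=20; [9,19) fires=20 [10,20) fires=22
i=9 t=23 v=6: → [23,33),[22,32),[21,31),[20,30),[19,29),[18,28),[17,27),[16,26),[15,25),[14,24); WM=22; [11,21) fires=22 [12,22) fires=21
i=10 t=36 v=4: → [36,46),[35,45),[34,44),[33,43),[32,42),[31,41),[30,40),[29,39),[28,38),[27,37); WM=35; [13,23) fires=21 [14,24) fires=21 [15,25) fires=21 [16,26) fires=21 [17,27) fires=21 [18,28) fires=21 [19,29) fires=21 [20,30) fires=14 [21,31) fires=14 [22,32) fires=6 [23,33) fires=6
i=11 t=37 v=7: → [37,47),[36,46),[35,45),[34,44),[33,43),[32,42),[31,41),[30,40),[29,39),[28,38); WM=36
i=12 t=38 v=6: → [38,48),[37,47),[36,46),[35,45),[34,44),[33,43),[32,42),[31,41),[30,40),[29,39); WM=37; [27,37) fires=4
i=13 t=39 v=9: → [39,49),[38,48),[37,47),[36,46),[35,45),[34,44),[33,43),[32,42),[31,41),[30,40); WM=38; [28,38) fires=11
i=14 t=42 v=8: → [42,52),[41,51),[40,50),[39,49),[38,48),[37,47),[36,46),[35,45),[34,44),[33,43); WM=41; [29,39) fires=17 [30,40) fires=26 [31,41) fires=26
i=15 t=24 v=4: DROP (t<41-2); WM=41
i=16 t=29 v=6: DROP (t<41-2); WM=41
i=17 t=43 v=3: → [43,53),[42,52),[41,51),[40,50),[39,49),[38,48),[37,47),[36,46),[35,45),[34,44); WM=42; [32,42) fires=26
i=18 t=45 v=2: → [45,55),[44,54),[43,53),[42,52),[41,51),[40,50),[39,49),[38,48),[37,47),[36,46); WM=44; [33,43) fires=34 [34,44) fires=37
i=19 t=49 v=7: → [49,59),[48,58),[47,57),[46,56),[45,55),[44,54),[43,53),[42,52),[41,51),[40,50); WM=48; [35,45) fires=37 [36,46) fires=39 [37,47) fires=35 [38,48) fires=28

15 16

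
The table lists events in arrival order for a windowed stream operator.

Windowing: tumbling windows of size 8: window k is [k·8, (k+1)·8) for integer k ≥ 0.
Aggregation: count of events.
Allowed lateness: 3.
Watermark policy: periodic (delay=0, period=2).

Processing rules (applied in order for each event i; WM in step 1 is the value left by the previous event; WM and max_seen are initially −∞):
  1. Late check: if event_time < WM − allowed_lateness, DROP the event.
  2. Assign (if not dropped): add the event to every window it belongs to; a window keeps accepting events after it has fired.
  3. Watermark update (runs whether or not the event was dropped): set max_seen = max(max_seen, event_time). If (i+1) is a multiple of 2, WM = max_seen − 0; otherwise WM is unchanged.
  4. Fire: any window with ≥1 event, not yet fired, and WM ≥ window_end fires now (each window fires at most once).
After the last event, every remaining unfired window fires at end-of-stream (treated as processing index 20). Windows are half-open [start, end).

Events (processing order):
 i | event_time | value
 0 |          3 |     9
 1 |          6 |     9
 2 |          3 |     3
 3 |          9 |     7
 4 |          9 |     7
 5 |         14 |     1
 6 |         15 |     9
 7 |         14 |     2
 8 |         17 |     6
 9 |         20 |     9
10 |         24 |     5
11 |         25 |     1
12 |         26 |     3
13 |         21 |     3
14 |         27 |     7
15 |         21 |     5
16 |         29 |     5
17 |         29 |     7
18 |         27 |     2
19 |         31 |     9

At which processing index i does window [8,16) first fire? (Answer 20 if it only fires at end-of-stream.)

i=0 t=3 v=9: → [0,8); WM=−∞
i=1 t=6 v=9: → [0,8); WM=6
i=2 t=3 v=3: → [0,8); WM=6
i=3 t=9 v=7: → [8,16); WM=9; [0,8) fires=3
i=4 t=9 v=7: → [8,16); WM=9
i=5 t=14 v=1: → [8,16); WM=14
i=6 t=15 v=9: → [8,16); WM=14
i=7 t=14 v=2: → [8,16); WM=15
i=8 t=17 v=6: → [16,24); WM=15
i=9 t=20 v=9: → [16,24); WM=20; [8,16) fires=5
i=10 t=24 v=5: → [24,32); WM=20
i=11 t=25 v=1: → [24,32); WM=25; [16,24) fires=2
i=12 t=26 v=3: → [24,32); WM=25
i=13 t=21 v=3: DROP (t<25-3); WM=26
i=14 t=27 v=7: → [24,32); WM=26
i=15 t=21 v=5: DROP (t<26-3); WM=27
i=16 t=29 v=5: → [24,32); WM=27
i=17 t=29 v=7: → [24,32); WM=29
i=18 t=27 v=2: → [24,32); WM=29
i=19 t=31 v=9: → [24,32); WM=31

9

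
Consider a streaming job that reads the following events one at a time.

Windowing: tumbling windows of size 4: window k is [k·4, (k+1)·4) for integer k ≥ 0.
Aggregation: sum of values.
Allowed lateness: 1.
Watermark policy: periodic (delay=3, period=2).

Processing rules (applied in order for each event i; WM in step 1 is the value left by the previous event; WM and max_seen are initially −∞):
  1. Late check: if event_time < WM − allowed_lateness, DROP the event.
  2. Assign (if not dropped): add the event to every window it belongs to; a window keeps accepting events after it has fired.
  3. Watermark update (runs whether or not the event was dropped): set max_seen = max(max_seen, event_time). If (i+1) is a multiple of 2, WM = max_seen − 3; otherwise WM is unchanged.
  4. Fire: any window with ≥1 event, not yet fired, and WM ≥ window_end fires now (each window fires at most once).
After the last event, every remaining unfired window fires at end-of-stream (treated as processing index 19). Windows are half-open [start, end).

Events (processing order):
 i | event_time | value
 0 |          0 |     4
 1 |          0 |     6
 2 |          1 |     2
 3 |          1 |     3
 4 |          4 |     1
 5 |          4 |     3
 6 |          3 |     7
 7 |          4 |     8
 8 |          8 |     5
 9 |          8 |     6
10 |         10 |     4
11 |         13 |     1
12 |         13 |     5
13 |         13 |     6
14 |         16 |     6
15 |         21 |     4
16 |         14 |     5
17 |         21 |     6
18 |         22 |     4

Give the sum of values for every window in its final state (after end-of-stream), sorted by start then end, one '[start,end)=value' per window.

i=0 t=0 v=4: → [0,4); WM=−∞
i=1 t=0 v=6: → [0,4); WM=-3
i=2 t=1 v=2: → [0,4); WM=-3
i=3 t=1 v=3: → [0,4); WM=-2
i=4 t=4 v=1: → [4,8); WM=-2
i=5 t=4 v=3: → [4,8); WM=1
i=6 t=3 v=7: → [0,4); WM=1
i=7 t=4 v=8: → [4,8); WM=1
i=8 t=8 v=5: → [8,12); WM=1
i=9 t=8 v=6: → [8,12); WM=5; [0,4) fires=22
i=10 t=10 v=4: → [8,12); WM=5
i=11 t=13 v=1: → [12,16); WM=10; [4,8) fires=12
i=12 t=13 v=5: → [12,16); WM=10
i=13 t=13 v=6: → [12,16); WM=10
i=14 t=16 v=6: → [16,20); WM=10
i=15 t=21 v=4: → [20,24); WM=18; [8,12) fires=15 [12,16) fires=12
i=16 t=14 v=5: DROP (t<18-1); WM=18
i=17 t=21 v=6: → [20,24); WM=18
i=18 t=22 v=4: → [20,24); WM=18

[0,4)=22 [4,8)=12 [8,12)=15 [12,16)=12 [16,20)=6 [20,24)=14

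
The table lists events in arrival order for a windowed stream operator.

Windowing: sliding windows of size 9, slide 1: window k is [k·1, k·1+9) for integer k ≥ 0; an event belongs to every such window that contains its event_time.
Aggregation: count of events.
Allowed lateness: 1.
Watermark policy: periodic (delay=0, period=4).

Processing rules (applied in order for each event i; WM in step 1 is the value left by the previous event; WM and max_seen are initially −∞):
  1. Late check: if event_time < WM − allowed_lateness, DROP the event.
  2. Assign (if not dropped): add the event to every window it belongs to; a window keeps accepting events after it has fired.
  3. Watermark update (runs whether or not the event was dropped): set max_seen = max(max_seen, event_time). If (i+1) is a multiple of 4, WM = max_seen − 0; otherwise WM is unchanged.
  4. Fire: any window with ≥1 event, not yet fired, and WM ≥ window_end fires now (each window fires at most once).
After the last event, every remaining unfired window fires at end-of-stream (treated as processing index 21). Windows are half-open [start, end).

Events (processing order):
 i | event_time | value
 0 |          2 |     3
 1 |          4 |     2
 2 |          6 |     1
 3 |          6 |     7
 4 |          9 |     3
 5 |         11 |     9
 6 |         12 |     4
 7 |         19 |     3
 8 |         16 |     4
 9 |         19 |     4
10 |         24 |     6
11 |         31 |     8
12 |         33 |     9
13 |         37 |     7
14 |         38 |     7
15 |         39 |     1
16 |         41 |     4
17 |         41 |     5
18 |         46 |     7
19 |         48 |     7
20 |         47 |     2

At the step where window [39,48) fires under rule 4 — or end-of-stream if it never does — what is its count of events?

i=0 t=2 v=3: → [2,11),[1,10),[0,9); WM=−∞
i=1 t=4 v=2: → [4,13),[3,12),[2,11),[1,10),[0,9); WM=−∞
i=2 t=6 v=1: → [6,15),[5,14),[4,13),[3,12),[2,11),[1,10),[0,9); WM=−∞
i=3 t=6 v=7: → [6,15),[5,14),[4,13),[3,12),[2,11),[1,10),[0,9); WM=6
i=4 t=9 v=3: → [9,18),[8,17),[7,16),[6,15),[5,14),[4,13),[3,12),[2,11),[1,10); WM=6
i=5 t=11 v=9: → [11,20),[10,19),[9,18),[8,17),[7,16),[6,15),[5,14),[4,13),[3,12); WM=6
i=6 t=12 v=4: → [12,21),[11,20),[10,19),[9,18),[8,17),[7,16),[6,15),[5,14),[4,13); WM=6
i=7 t=19 v=3: → [19,28),[18,27),[17,26),[16,25),[15,24),[14,23),[13,22),[12,21),[11,20); WM=19; [0,9) fires=4 [1,10) fires=5 [2,11) fires=5 [3,12) fires=5 [4,13) fires=6 [5,14) fires=5 [6,15) fires=5 [7,16) fires=3 [8,17) fires=3 [9,18) fires=3 [10,19) fires=2
i=8 t=16 v=4: DROP (t<19-1); WM=19
i=9 t=19 v=4: → [19,28),[18,27),[17,26),[16,25),[15,24),[14,23),[13,22),[12,21),[11,20); WM=19
i=10 t=24 v=6: → [24,33),[23,32),[22,31),[21,30),[20,29),[19,28),[18,27),[17,26),[16,25); WM=19
i=11 t=31 v=8: → [31,40),[30,39),[29,38),[28,37),[27,36),[26,35),[25,34),[24,33),[23,32); WM=31; [11,20) fires=4 [12,21) fires=3 [13,22) fires=2 [14,23) fires=2 [15,24) fires=2 [16,25) fires=3 [17,26) fires=3 [18,27) fires=3 [19,28) fires=3 [20,29) fires=1 [21,30) fires=1 [22,31) fires=1
i=12 t=33 v=9: → [33,42),[32,41),[31,40),[30,39),[29,38),[28,37),[27,36),[26,35),[25,34); WM=31
i=13 t=37 v=7: → [37,46),[36,45),[35,44),[34,43),[33,42),[32,41),[31,40),[30,39),[29,38); WM=31
i=14 t=38 v=7: → [38,47),[37,46),[36,45),[35,44),[34,43),[33,42),[32,41),[31,40),[30,39); WM=31
i=15 t=39 v=1: → [39,48),[38,47),[37,46),[36,45),[35,44),[34,43),[33,42),[32,41),[31,40); WM=39; [23,32) fires=2 [24,33) fires=2 [25,34) fires=2 [26,35) fires=2 [27,36) fires=2 [28,37) fires=2 [29,38) fires=3 [30,39) fires=4
i=16 t=41 v=4: → [41,50),[40,49),[39,48),[38,47),[37,46),[36,45),[35,44),[34,43),[33,42); WM=39
i=17 t=41 v=5: → [41,50),[40,49),[39,48),[38,47),[37,46),[36,45),[35,44),[34,43),[33,42); WM=39
i=18 t=46 v=7: → [46,55),[45,54),[44,53),[43,52),[42,51),[41,50),[40,49),[39,48),[38,47); WM=39
i=19 t=48 v=7: → [48,57),[47,56),[46,55),[45,54),[44,53),[43,52),[42,51),[41,50),[40,49); WM=48; [31,40) fires=5 [32,41) fires=4 [33,42) fires=6 [34,43) fires=5 [35,44) fires=5 [36,45) fires=5 [37,46) fires=5 [38,47) fires=5 [39,48) fires=4
i=20 t=47 v=2: → [47,56),[46,55),[45,54),[44,53),[43,52),[42,51),[41,50),[40,49),[39,48); WM=48

4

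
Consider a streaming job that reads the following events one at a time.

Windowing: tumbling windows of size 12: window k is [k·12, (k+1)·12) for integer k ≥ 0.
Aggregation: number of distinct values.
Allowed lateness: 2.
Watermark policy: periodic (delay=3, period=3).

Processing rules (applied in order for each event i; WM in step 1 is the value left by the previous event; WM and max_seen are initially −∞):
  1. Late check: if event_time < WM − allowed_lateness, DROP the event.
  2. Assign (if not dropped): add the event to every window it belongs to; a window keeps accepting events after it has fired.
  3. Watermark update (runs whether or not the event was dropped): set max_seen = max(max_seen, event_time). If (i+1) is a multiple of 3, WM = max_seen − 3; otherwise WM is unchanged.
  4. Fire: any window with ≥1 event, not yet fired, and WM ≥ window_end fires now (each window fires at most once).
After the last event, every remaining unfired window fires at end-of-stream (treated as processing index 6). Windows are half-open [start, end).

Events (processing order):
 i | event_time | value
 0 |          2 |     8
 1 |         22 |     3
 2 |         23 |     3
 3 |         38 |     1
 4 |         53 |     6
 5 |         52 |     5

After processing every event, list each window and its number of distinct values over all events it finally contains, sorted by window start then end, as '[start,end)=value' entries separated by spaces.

i=0 t=2 v=8: → [0,12); WM=−∞
i=1 t=22 v=3: → [12,24); WM=−∞
i=2 t=23 v=3: → [12,24); WM=20; [0,12) fires=1
i=3 t=38 v=1: → [36,48); WM=20
i=4 t=53 v=6: → [48,60); WM=20
i=5 t=52 v=5: → [48,60); WM=50; [12,24) fires=1 [36,48) fires=1

[0,12)=1 [12,24)=1 [36,48)=1 [48,60)=2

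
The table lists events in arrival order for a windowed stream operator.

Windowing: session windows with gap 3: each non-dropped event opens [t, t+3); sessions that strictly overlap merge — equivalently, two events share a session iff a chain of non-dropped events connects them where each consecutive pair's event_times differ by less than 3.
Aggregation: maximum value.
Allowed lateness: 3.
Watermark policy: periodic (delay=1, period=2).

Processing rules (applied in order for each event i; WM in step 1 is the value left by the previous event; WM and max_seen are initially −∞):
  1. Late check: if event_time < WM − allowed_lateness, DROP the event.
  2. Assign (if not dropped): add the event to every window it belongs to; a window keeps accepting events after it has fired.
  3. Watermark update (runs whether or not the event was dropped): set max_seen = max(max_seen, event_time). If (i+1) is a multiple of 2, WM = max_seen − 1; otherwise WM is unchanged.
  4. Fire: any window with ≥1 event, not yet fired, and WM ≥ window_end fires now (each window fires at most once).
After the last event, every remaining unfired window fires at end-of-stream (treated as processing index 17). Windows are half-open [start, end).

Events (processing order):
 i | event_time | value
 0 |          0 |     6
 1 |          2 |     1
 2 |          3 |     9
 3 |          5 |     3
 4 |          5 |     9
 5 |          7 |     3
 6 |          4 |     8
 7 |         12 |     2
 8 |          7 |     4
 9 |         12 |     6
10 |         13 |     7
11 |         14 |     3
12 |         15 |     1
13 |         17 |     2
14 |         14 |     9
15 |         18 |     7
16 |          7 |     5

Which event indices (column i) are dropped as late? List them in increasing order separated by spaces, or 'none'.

8 16

i=0 t=0 v=6: → [0,3); WM=−∞
i=1 t=2 v=1: → [0,5); WM=1
i=2 t=3 v=9: → [0,6); WM=1
i=3 t=5 v=3: → [0,8); WM=4
i=4 t=5 v=9: → [0,8); WM=4
i=5 t=7 v=3: → [0,10); WM=6
i=6 t=4 v=8: → [0,10); WM=6
i=7 t=12 v=2: → [12,15); WM=11
i=8 t=7 v=4: DROP (t<11-3); WM=11
i=9 t=12 v=6: → [12,15); WM=11
i=10 t=13 v=7: → [12,16); WM=11
i=11 t=14 v=3: → [12,17); WM=13
i=12 t=15 v=1: → [12,18); WM=13
i=13 t=17 v=2: → [12,20); WM=16
i=14 t=14 v=9: → [12,20); WM=16
i=15 t=18 v=7: → [12,21); WM=17
i=16 t=7 v=5: DROP (t<17-3); WM=17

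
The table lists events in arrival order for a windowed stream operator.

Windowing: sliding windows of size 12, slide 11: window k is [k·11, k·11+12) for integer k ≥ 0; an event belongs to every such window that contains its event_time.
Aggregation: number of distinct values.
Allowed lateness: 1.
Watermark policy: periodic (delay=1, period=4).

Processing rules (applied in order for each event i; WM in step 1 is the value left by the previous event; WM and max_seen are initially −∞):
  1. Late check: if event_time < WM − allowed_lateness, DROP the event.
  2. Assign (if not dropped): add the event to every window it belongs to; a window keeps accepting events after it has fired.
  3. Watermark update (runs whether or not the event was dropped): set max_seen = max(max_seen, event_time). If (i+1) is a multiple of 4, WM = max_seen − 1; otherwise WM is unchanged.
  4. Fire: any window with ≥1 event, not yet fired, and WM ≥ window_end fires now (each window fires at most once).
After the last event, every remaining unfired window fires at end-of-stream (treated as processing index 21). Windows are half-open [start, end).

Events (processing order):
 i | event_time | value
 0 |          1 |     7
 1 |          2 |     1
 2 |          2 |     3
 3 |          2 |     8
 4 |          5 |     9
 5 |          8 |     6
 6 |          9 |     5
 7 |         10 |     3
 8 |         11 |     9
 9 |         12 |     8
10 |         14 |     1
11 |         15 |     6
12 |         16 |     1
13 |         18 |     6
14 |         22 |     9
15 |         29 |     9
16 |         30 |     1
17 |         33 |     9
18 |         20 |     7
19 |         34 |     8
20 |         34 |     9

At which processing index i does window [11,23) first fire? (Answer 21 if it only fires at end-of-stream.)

i=0 t=1 v=7: → [0,12); WM=−∞
i=1 t=2 v=1: → [0,12); WM=−∞
i=2 t=2 v=3: → [0,12); WM=−∞
i=3 t=2 v=8: → [0,12); WM=1
i=4 t=5 v=9: → [0,12); WM=1
i=5 t=8 v=6: → [0,12); WM=1
i=6 t=9 v=5: → [0,12); WM=1
i=7 t=10 v=3: → [0,12); WM=9
i=8 t=11 v=9: → [11,23),[0,12); WM=9
i=9 t=12 v=8: → [11,23); WM=9
i=10 t=14 v=1: → [11,23); WM=9
i=11 t=15 v=6: → [11,23); WM=14; [0,12) fires=7
i=12 t=16 v=1: → [11,23); WM=14
i=13 t=18 v=6: → [11,23); WM=14
i=14 t=22 v=9: → [22,34),[11,23); WM=14
i=15 t=29 v=9: → [22,34); WM=28; [11,23) fires=4
i=16 t=30 v=1: → [22,34); WM=28
i=17 t=33 v=9: → [33,45),[22,34); WM=28
i=18 t=20 v=7: DROP (t<28-1); WM=28
i=19 t=34 v=8: → [33,45); WM=33
i=20 t=34 v=9: → [33,45); WM=33

15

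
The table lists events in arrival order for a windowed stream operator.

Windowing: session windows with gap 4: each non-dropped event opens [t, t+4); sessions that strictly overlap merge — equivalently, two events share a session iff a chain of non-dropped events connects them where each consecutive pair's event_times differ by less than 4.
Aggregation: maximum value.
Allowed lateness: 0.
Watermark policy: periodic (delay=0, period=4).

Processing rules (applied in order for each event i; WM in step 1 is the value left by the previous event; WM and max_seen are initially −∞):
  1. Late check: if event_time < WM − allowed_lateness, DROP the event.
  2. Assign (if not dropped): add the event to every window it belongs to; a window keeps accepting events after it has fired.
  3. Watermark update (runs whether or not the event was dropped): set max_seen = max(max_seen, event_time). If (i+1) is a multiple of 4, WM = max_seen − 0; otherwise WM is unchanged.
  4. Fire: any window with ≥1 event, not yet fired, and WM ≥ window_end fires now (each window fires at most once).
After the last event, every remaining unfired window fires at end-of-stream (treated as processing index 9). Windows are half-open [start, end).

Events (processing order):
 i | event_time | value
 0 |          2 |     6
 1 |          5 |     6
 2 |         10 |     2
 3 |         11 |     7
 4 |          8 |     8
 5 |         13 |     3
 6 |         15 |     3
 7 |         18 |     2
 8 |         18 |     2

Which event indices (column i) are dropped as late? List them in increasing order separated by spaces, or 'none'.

4

i=0 t=2 v=6: → [2,6); WM=−∞
i=1 t=5 v=6: → [2,9); WM=−∞
i=2 t=10 v=2: → [10,14); WM=−∞
i=3 t=11 v=7: → [10,15); WM=11
i=4 t=8 v=8: DROP (t<11-0); WM=11
i=5 t=13 v=3: → [10,17); WM=11
i=6 t=15 v=3: → [10,19); WM=11
i=7 t=18 v=2: → [10,22); WM=18
i=8 t=18 v=2: → [10,22); WM=18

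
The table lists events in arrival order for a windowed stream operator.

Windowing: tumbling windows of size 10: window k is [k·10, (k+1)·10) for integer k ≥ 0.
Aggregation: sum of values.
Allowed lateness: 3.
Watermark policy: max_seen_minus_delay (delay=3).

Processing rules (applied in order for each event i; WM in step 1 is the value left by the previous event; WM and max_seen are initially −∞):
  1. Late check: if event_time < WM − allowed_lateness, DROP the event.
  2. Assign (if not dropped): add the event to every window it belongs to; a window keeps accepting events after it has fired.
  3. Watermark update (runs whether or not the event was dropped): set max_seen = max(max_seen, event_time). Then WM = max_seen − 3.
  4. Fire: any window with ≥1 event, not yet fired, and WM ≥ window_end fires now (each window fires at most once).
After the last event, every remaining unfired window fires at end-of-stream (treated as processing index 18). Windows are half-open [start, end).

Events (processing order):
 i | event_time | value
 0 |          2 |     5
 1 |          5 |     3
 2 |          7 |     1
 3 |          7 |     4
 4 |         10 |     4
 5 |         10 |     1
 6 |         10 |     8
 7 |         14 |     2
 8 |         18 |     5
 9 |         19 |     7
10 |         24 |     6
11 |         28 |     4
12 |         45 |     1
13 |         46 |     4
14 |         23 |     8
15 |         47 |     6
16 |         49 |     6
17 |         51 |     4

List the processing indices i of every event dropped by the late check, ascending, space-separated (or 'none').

i=0 t=2 v=5: → [0,10); WM=-1
i=1 t=5 v=3: → [0,10); WM=2
i=2 t=7 v=1: → [0,10); WM=4
i=3 t=7 v=4: → [0,10); WM=4
i=4 t=10 v=4: → [10,20); WM=7
i=5 t=10 v=1: → [10,20); WM=7
i=6 t=10 v=8: → [10,20); WM=7
i=7 t=14 v=2: → [10,20); WM=11; [0,10) fires=13
i=8 t=18 v=5: → [10,20); WM=15
i=9 t=19 v=7: → [10,20); WM=16
i=10 t=24 v=6: → [20,30); WM=21; [10,20) fires=27
i=11 t=28 v=4: → [20,30); WM=25
i=12 t=45 v=1: → [40,50); WM=42; [20,30) fires=10
i=13 t=46 v=4: → [40,50); WM=43
i=14 t=23 v=8: DROP (t<43-3); WM=43
i=15 t=47 v=6: → [40,50); WM=44
i=16 t=49 v=6: → [40,50); WM=46
i=17 t=51 v=4: → [50,60); WM=48

14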